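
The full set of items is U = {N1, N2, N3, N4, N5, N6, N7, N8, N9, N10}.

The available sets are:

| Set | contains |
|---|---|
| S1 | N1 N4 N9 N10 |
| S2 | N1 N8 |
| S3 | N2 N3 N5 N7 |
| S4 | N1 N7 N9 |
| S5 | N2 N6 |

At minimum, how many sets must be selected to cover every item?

S1 and S2 and S3 and S5 together: S1 ∪ S2 ∪ S3 ∪ S5 = {N1, N2, N3, N4, N5, N6, N7, N8, N9, N10} — every item is covered.
No 3 of the 5 sets cover everything (all 10 combinations miss at least one item), so 4 is optimal.

4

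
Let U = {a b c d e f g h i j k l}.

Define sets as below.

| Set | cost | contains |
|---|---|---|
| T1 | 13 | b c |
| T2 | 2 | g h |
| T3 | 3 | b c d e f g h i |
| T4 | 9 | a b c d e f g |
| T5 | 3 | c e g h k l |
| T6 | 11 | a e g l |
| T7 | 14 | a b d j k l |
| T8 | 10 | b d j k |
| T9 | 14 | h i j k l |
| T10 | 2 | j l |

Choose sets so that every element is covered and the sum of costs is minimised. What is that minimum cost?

17

T3, T4, T5, T10 together cover every element (T3 ∪ T4 ∪ T5 ∪ T10 = {a, b, c, d, e, f, g, h, i, j, k, l}); total cost 3 + 9 + 3 + 2 = 17.
No covering selection has total cost below 17.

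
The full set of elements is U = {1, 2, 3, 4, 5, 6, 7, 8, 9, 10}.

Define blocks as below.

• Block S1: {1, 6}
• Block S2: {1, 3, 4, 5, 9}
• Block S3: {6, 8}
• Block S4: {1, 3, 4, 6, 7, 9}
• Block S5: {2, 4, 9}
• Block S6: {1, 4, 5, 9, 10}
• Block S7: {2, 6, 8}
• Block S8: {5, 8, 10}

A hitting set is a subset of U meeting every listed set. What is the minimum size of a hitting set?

3

H = {4, 5, 6} meets every block (each contains at least one member of H), and |H| = 3.
The blocks S1, S5, S8 are pairwise disjoint, so any hitting set needs a separate element for each — at least 3. Hence 3 is optimal.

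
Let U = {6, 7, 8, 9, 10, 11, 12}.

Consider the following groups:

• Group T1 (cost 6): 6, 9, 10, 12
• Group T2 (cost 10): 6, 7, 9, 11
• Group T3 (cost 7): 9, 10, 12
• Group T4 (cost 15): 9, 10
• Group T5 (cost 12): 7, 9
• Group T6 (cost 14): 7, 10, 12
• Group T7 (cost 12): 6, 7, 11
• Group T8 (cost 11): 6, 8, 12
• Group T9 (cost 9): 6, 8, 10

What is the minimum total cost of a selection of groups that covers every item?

25

T1, T2, T9 together cover every item (T1 ∪ T2 ∪ T9 = {6, 7, 8, 9, 10, 11, 12}); total cost 6 + 10 + 9 = 25.
No covering selection has total cost below 25.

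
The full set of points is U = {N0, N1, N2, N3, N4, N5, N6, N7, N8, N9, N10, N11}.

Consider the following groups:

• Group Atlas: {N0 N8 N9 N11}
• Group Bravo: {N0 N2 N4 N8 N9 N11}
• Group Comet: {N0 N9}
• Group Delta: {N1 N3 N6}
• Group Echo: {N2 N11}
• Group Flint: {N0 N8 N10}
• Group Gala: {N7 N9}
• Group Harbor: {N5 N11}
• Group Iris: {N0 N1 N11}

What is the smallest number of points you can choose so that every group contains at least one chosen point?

H = {N3, N9, N10, N11} meets every group (each contains at least one member of H), and |H| = 4.
The groups Delta, Flint, Gala, Harbor are pairwise disjoint, so any hitting set needs a separate point for each — at least 4. Hence 4 is optimal.

4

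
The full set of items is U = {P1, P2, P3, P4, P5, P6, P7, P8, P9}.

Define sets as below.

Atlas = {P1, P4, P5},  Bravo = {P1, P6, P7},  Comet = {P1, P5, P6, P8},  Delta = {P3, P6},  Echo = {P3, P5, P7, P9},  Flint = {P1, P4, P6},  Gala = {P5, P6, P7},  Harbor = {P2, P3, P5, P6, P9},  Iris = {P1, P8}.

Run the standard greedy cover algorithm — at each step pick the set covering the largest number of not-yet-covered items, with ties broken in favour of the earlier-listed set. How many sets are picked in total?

Greedy: pick Harbor (covers 5 new) → pick Atlas (covers 2 new) → pick Bravo (covers 1 new) → pick Comet (covers 1 new). Total picks: 4.

4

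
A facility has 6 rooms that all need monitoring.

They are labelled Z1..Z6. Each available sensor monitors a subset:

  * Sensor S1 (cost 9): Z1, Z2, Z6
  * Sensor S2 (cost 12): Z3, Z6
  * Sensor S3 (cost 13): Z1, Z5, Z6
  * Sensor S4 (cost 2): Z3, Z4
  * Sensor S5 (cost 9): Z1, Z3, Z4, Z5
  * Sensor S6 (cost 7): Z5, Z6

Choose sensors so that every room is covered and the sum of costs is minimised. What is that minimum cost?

18

S1, S5 together cover every room (S1 ∪ S5 = {Z1, Z2, Z3, Z4, Z5, Z6}); total cost 9 + 9 = 18.
No covering selection has total cost below 18.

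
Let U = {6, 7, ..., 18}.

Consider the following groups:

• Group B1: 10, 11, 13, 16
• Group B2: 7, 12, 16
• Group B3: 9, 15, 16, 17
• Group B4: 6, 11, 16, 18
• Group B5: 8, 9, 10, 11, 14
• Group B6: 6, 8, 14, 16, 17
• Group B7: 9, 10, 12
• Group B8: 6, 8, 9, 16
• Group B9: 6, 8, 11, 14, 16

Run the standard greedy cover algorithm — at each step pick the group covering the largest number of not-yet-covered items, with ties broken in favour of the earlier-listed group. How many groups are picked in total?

Greedy: pick B5 (covers 5 new) → pick B2 (covers 3 new) → pick B3 (covers 2 new) → pick B4 (covers 2 new) → pick B1 (covers 1 new). Total picks: 5.

5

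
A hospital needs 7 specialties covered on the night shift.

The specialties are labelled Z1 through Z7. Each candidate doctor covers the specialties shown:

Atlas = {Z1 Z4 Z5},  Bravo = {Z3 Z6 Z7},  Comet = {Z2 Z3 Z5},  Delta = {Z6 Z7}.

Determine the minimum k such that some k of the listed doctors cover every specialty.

3

Take {Atlas, Bravo, Comet}. Their union is {Z1, Z2, Z3, Z4, Z5, Z6, Z7}, which is all 7 specialties.
Each doctor has at most 3 specialties, and 2·3 = 6 < 7 — so at least 3 doctors are needed, and 3 is optimal.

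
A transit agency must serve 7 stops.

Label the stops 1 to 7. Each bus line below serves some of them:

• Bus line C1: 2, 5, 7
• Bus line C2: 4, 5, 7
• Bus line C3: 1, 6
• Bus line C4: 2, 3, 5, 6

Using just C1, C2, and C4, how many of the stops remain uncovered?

Union of C1, C2, C4 = {2, 3, 4, 5, 6, 7}.
Not covered: 1 — 1 stop.

1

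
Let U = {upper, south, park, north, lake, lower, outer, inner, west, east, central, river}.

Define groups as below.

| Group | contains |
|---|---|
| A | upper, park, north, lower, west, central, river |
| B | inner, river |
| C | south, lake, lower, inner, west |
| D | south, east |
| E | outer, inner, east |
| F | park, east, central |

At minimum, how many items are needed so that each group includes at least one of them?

Take H = {lake, east, river}. Each listed group contains at least one of these, so H is a hitting set of size 3.
No choice of 2 items meets every group, so 3 is the minimum.

3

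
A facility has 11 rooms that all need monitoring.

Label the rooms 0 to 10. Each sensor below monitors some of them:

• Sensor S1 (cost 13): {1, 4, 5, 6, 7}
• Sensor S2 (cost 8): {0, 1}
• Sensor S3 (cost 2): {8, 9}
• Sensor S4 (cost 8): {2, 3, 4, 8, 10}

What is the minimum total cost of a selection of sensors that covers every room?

31

S1, S2, S3, S4 together cover every room (S1 ∪ S2 ∪ S3 ∪ S4 = {0, 1, 2, 3, 4, 5, 6, 7, 8, 9, 10}); total cost 13 + 8 + 2 + 8 = 31.
No covering selection has total cost below 31.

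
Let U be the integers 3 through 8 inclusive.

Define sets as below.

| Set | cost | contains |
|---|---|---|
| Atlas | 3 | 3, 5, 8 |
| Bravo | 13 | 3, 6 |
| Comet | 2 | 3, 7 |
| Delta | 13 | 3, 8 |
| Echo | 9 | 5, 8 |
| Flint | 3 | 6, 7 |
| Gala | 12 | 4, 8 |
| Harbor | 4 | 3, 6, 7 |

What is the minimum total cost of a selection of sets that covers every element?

18

Atlas, Flint, Gala together cover every element (Atlas ∪ Flint ∪ Gala = {3, 4, 5, 6, 7, 8}); total cost 3 + 3 + 12 = 18.
No covering selection has total cost below 18.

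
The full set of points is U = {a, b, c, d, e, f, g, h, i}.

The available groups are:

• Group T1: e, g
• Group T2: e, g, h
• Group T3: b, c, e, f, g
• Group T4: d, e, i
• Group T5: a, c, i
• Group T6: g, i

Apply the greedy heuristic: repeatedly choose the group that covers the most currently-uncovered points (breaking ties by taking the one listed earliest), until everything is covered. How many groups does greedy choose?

4

Greedy: pick T3 (covers 5 new) → pick T4 (covers 2 new) → pick T2 (covers 1 new) → pick T5 (covers 1 new). Total picks: 4.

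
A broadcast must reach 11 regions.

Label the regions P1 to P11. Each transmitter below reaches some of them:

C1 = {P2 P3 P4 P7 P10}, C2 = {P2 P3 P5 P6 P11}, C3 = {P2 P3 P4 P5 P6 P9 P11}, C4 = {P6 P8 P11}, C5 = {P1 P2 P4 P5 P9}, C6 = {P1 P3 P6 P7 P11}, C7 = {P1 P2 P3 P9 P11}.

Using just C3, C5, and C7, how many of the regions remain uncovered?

3

Union of C3, C5, C7 = {P1, P2, P3, P4, P5, P6, P9, P11}.
Not covered: P7, P8, P10 — 3 regions.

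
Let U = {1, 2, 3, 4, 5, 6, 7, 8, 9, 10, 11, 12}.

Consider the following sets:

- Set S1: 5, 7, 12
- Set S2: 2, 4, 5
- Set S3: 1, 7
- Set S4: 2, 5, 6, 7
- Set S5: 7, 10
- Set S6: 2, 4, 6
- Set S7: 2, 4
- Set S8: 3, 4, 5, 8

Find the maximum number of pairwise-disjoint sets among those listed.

2

S2, S3 are pairwise disjoint (S2={2,4,5}; S3={1,7}).
Every remaining set overlaps one of these, and no 3 of the listed sets are pairwise disjoint, so 2 is the maximum.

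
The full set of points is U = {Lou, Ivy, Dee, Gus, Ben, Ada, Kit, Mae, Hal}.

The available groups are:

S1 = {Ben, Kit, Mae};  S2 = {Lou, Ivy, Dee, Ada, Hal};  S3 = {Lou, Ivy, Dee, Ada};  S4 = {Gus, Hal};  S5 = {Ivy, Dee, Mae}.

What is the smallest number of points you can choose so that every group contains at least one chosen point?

H = {Lou, Mae, Hal} meets every group (each contains at least one member of H), and |H| = 3.
The groups S1, S3, S4 are pairwise disjoint, so any hitting set needs a separate point for each — at least 3. Hence 3 is optimal.

3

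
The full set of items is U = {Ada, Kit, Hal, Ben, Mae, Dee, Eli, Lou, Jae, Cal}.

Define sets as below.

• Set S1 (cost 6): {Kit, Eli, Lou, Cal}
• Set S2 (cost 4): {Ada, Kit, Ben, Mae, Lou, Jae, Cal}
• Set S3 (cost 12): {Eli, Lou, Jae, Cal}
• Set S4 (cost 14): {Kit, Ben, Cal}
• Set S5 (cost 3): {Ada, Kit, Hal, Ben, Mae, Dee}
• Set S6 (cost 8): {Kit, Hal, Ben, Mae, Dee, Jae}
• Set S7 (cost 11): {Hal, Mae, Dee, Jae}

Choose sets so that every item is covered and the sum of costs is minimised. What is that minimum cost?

S1, S2, S5 together cover every item (S1 ∪ S2 ∪ S5 = {Ada, Kit, Hal, Ben, Mae, Dee, Eli, Lou, Jae, Cal}); total cost 6 + 4 + 3 = 13.
No covering selection has total cost below 13.

13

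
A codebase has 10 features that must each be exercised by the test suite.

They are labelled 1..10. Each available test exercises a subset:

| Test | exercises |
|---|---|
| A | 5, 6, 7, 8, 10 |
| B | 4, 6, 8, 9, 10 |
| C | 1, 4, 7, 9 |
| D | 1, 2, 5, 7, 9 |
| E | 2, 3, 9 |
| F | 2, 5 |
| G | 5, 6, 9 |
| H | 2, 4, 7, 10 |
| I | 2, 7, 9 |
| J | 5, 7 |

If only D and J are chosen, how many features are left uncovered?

5

Union of D, J = {1, 2, 5, 7, 9}.
Not covered: 3, 4, 6, 8, 10 — 5 features.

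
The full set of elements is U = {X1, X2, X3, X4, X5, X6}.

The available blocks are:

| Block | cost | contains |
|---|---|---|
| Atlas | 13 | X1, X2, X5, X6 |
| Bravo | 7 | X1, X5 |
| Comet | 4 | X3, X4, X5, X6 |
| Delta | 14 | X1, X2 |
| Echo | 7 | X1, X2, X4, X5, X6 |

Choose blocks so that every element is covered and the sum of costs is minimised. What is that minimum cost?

11

Comet, Echo together cover every element (Comet ∪ Echo = {X1, X2, X3, X4, X5, X6}); total cost 4 + 7 = 11.
No covering selection has total cost below 11.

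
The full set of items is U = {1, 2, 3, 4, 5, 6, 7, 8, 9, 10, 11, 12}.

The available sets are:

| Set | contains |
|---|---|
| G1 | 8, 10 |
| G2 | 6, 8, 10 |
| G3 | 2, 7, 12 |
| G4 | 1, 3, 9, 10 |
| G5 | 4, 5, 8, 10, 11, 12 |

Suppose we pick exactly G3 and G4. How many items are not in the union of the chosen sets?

5

Union of G3, G4 = {1, 2, 3, 7, 9, 10, 12}.
Not covered: 4, 5, 6, 8, 11 — 5 items.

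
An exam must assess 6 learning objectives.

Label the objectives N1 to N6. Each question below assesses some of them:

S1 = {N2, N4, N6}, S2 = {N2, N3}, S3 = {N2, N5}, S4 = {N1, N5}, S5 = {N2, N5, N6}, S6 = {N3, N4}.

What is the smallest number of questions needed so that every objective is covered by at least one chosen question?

Take {S4, S5, S6}. Their union is {N1, N2, N3, N4, N5, N6}, which is all 6 objectives.
Only S4 contains N1, so S4 is forced; the remaining 4 objectives need at least 2 more questions (each remaining question adds at most 3) — so at least 3 questions are needed, and 3 is optimal.

3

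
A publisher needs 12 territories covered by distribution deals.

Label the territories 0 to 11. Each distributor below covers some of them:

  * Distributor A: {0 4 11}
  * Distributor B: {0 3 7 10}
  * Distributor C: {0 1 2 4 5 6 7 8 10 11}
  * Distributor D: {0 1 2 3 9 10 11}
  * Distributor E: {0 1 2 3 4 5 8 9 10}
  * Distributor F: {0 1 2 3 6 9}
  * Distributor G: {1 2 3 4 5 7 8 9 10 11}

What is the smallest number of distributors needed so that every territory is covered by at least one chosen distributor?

2

Take {C, E}. Their union is {0, 1, 2, 3, 4, 5, 6, 7, 8, 9, 10, 11}, which is all 12 territories.
No single distributor has all 12 territories (the largest, C, has 10), so 2 is optimal.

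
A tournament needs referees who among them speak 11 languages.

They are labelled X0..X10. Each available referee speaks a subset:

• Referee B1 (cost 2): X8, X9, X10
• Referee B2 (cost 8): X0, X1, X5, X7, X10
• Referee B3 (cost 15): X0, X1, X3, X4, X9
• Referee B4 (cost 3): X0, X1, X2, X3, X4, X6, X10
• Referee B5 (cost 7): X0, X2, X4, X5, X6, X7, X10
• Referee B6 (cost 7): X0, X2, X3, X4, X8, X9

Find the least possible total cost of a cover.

B1, B4, B5 together cover every language (B1 ∪ B4 ∪ B5 = {X0, X1, X2, X3, X4, X5, X6, X7, X8, X9, X10}); total cost 2 + 3 + 7 = 12.
No covering selection has total cost below 12.

12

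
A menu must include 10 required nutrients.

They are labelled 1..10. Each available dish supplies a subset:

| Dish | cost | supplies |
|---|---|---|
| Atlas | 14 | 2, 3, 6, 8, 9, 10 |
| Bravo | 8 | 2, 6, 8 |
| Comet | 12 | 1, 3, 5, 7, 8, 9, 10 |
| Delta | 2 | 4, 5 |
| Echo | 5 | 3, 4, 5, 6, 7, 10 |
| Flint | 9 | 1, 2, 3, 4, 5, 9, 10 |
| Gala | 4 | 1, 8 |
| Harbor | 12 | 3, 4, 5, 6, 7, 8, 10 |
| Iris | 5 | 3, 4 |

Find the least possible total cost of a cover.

18

Echo, Flint, Gala together cover every nutrient (Echo ∪ Flint ∪ Gala = {1, 2, 3, 4, 5, 6, 7, 8, 9, 10}); total cost 5 + 9 + 4 = 18.
No covering selection has total cost below 18.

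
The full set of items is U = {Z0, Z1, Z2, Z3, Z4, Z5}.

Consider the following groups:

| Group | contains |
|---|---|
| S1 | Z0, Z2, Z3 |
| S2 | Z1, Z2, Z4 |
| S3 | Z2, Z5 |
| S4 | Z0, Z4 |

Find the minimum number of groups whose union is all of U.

Take {S1, S2, S3}. Their union is {Z0, Z1, Z2, Z3, Z4, Z5}, which is all 6 items.
Only S2 contains Z1, so S2 is forced; the remaining 3 items need at least 2 more groups (each remaining group adds at most 2) — so at least 3 groups are needed, and 3 is optimal.

3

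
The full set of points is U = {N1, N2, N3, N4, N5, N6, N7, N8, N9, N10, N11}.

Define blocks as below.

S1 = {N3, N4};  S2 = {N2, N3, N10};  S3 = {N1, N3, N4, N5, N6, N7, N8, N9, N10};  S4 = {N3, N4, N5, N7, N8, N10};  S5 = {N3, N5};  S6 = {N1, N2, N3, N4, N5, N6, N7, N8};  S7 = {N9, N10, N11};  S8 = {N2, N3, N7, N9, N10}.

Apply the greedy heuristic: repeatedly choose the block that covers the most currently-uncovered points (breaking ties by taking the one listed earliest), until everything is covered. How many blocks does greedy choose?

3

Greedy: pick S3 (covers 9 new) → pick S2 (covers 1 new) → pick S7 (covers 1 new). Total picks: 3.
(The true minimum cover uses only 2 blocks, so greedy is not optimal here.)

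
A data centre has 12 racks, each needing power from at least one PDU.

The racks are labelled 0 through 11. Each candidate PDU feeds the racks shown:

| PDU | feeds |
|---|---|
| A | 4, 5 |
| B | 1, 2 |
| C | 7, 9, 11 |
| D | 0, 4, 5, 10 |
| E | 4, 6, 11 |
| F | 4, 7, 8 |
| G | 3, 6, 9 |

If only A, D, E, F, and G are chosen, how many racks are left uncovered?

Union of A, D, E, F, G = {0, 3, 4, 5, 6, 7, 8, 9, 10, 11}.
Not covered: 1, 2 — 2 racks.

2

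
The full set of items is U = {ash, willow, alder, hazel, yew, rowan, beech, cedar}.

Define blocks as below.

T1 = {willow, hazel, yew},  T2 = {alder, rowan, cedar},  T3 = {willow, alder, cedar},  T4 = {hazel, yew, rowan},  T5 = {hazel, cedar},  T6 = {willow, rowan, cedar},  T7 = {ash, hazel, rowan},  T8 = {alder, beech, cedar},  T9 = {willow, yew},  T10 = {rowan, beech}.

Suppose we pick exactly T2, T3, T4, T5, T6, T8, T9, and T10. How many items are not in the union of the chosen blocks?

Union of T2, T3, T4, T5, T6, T8, T9, T10 = {willow, alder, hazel, yew, rowan, beech, cedar}.
Not covered: ash — 1 item.

1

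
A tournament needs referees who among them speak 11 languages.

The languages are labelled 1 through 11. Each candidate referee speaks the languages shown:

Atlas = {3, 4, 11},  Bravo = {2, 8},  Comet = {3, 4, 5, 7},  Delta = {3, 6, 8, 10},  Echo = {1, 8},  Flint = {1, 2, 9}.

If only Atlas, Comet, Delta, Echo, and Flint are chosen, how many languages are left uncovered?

Union of Atlas, Comet, Delta, Echo, Flint = {1, 2, 3, 4, 5, 6, 7, 8, 9, 10, 11} — that's every language, so 0 are uncovered.

0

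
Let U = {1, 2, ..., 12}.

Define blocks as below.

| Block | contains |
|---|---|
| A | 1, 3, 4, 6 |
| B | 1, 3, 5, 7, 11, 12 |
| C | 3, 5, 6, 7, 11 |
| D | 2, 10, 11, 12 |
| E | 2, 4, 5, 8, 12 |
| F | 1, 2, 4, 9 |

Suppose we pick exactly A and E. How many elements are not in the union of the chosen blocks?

4

Union of A, E = {1, 2, 3, 4, 5, 6, 8, 12}.
Not covered: 7, 9, 10, 11 — 4 elements.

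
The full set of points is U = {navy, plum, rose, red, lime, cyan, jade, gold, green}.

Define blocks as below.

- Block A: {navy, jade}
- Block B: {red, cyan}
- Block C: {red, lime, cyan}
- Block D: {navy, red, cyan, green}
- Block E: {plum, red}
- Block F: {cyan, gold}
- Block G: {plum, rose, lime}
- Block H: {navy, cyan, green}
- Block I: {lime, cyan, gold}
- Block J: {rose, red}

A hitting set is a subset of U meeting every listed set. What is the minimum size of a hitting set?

4

Take T = {plum, rose, cyan, jade}. Each listed block contains at least one of these, so T is a hitting set of size 4.
No choice of 3 points meets every block, so 4 is the minimum.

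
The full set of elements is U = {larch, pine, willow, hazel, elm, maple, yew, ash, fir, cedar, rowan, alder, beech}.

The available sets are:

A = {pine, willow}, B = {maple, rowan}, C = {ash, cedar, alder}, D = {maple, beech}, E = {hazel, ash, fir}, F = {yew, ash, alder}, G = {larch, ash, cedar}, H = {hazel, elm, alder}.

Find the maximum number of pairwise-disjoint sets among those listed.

4

A, B, G, H are pairwise disjoint (A={pine,willow}; B={maple,rowan}; G={larch,ash,cedar}; H={hazel,elm,alder}).
Every remaining set overlaps one of these, and no 5 of the listed sets are pairwise disjoint, so 4 is the maximum.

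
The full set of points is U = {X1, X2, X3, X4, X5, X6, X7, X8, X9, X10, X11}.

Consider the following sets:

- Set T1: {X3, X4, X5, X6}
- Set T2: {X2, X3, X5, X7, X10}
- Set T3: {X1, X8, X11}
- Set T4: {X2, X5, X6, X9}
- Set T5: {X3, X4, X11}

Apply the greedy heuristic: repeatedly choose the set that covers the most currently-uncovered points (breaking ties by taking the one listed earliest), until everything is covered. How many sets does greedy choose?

4

Greedy: pick T2 (covers 5 new) → pick T3 (covers 3 new) → pick T1 (covers 2 new) → pick T4 (covers 1 new). Total picks: 4.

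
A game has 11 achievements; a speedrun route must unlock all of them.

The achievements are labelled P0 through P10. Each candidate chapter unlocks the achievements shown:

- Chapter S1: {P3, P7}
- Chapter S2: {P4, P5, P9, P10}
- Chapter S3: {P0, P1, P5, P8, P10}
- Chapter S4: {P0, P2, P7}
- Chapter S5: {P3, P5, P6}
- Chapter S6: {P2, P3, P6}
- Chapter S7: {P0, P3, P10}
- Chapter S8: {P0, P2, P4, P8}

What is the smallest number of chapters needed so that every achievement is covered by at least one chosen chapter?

S2 and S3 and S4 and S6 together: S2 ∪ S3 ∪ S4 ∪ S6 = {P0, P1, P2, P3, P4, P5, P6, P7, P8, P9, P10} — every achievement is covered.
Only S2 contains P9, so S2 is forced; the remaining 7 achievements need at least 3 more chapters (each remaining chapter adds at most 3) — so at least 4 chapters are needed, and 4 is optimal.

4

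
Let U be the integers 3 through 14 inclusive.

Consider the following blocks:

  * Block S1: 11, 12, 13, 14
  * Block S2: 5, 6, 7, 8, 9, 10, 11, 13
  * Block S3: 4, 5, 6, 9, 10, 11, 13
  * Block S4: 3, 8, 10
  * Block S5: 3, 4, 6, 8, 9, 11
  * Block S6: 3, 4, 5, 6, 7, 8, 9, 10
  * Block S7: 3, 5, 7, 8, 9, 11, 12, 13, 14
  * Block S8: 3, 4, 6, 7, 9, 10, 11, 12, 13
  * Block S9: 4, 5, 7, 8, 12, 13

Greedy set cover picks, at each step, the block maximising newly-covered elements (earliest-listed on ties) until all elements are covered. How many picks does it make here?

Greedy: pick S7 (covers 9 new) → pick S3 (covers 3 new). Total picks: 2.

2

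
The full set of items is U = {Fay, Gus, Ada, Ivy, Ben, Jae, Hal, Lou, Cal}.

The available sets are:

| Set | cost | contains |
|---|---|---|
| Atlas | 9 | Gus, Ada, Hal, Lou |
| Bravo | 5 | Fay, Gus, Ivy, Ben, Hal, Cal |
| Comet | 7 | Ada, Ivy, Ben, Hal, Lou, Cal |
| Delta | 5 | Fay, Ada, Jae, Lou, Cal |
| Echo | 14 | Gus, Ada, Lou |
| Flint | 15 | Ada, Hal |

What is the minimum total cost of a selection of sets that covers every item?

Bravo, Delta together cover every item (Bravo ∪ Delta = {Fay, Gus, Ada, Ivy, Ben, Jae, Hal, Lou, Cal}); total cost 5 + 5 = 10.
No covering selection has total cost below 10.

10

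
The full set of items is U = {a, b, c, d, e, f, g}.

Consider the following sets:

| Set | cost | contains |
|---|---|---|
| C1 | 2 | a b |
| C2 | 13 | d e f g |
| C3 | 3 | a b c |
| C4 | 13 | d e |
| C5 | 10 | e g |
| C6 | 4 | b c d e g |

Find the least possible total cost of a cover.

16

C2, C3 together cover every item (C2 ∪ C3 = {a, b, c, d, e, f, g}); total cost 13 + 3 = 16.
The greedy pick C6, C1, C2 costs 19; no covering selection beats 16.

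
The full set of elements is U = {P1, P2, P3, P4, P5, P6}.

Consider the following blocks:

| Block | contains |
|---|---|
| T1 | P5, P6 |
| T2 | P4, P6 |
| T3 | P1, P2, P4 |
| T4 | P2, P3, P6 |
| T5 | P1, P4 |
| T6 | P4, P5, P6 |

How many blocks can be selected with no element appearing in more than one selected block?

2

T1, T5 are pairwise disjoint (T1={P5,P6}; T5={P1,P4}).
Every remaining block overlaps one of these, and no 3 of the listed blocks are pairwise disjoint, so 2 is the maximum.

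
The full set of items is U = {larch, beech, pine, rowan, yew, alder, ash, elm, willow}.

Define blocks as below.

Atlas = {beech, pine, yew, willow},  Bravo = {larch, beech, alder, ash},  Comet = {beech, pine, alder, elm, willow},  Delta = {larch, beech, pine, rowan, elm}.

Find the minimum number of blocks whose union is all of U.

3

Take {Atlas, Bravo, Delta}. Their union is {larch, beech, pine, rowan, yew, alder, ash, elm, willow}, which is all 9 items.
Only Delta contains rowan, so Delta is forced; the remaining 4 items need at least 2 more blocks (each remaining block adds at most 2) — so at least 3 blocks are needed, and 3 is optimal.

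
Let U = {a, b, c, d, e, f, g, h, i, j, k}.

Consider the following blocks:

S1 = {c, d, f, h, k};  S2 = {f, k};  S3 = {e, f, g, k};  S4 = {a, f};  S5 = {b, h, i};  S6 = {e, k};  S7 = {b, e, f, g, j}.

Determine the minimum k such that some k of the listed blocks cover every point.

4

Take {S1, S4, S5, S7}. Their union is {a, b, c, d, e, f, g, h, i, j, k}, which is all 11 points.
Only S4 contains a, so S4 is forced; the remaining 9 points need at least 3 more blocks (each remaining block adds at most 4) — so at least 4 blocks are needed, and 4 is optimal.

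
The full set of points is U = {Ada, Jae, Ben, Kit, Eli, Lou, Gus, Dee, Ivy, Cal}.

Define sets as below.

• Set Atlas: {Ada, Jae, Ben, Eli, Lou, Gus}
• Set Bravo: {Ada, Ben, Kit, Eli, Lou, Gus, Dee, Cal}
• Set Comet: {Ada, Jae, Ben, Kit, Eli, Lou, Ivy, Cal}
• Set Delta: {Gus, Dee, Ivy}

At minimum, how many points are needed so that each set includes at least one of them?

2

Take H = {Lou, Gus}. Each listed set contains at least one of these, so H is a hitting set of size 2.
No single point lies in every set, so at least 2 are needed and 2 is optimal.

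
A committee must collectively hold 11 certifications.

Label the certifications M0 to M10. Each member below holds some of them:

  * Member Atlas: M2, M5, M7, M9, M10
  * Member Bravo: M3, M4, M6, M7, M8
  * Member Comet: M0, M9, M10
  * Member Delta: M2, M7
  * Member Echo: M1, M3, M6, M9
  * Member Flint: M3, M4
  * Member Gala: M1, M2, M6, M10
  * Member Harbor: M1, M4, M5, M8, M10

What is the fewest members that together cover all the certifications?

Take {Atlas, Bravo, Comet, Harbor}. Their union is {M0, M1, M2, M3, M4, M5, M6, M7, M8, M9, M10}, which is all 11 certifications.
No 3 of the 8 members cover everything (all 56 combinations miss at least one certification), so 4 is optimal.

4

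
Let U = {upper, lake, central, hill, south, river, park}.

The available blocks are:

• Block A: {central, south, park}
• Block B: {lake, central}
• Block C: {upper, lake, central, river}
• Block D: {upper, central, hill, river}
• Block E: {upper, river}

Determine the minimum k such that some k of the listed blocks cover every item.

3

Take {A, C, D}. Their union is {upper, lake, central, hill, south, river, park}, which is all 7 items.
Only D contains hill, so D is forced; the remaining 3 items need at least 2 more blocks (each remaining block adds at most 2) — so at least 3 blocks are needed, and 3 is optimal.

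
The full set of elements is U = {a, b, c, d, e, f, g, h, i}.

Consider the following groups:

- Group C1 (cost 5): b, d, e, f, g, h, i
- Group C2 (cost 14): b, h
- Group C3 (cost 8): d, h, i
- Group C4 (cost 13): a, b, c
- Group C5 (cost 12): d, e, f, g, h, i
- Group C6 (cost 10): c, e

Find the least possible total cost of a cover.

C1, C4 together cover every element (C1 ∪ C4 = {a, b, c, d, e, f, g, h, i}); total cost 5 + 13 = 18.
No covering selection has total cost below 18.

18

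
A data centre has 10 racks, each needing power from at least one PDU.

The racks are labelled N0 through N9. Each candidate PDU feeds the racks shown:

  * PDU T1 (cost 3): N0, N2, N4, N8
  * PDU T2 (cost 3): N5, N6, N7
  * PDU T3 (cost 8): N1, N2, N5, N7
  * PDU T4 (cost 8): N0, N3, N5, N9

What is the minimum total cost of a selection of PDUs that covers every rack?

T1, T2, T3, T4 together cover every rack (T1 ∪ T2 ∪ T3 ∪ T4 = {N0, N1, N2, N3, N4, N5, N6, N7, N8, N9}); total cost 3 + 3 + 8 + 8 = 22.
No covering selection has total cost below 22.

22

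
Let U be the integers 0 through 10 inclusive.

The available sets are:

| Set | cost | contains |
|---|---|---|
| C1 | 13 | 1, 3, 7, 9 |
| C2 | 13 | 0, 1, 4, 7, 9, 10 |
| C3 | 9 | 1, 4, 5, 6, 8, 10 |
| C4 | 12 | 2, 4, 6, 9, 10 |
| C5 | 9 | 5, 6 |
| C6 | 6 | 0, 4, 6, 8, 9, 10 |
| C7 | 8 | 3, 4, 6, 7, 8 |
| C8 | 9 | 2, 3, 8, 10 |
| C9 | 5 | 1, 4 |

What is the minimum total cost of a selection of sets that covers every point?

C2, C5, C8 together cover every point (C2 ∪ C5 ∪ C8 = {0, 1, 2, 3, 4, 5, 6, 7, 8, 9, 10}); total cost 13 + 9 + 9 = 31.
The greedy pick C6, C7, C3, C8 costs 32; no covering selection beats 31.

31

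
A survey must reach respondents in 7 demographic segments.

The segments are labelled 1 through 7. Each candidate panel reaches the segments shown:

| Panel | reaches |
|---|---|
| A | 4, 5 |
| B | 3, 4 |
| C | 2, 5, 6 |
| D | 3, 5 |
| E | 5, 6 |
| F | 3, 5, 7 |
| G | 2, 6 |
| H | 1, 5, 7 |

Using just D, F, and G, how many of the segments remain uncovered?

2

Union of D, F, G = {2, 3, 5, 6, 7}.
Not covered: 1, 4 — 2 segments.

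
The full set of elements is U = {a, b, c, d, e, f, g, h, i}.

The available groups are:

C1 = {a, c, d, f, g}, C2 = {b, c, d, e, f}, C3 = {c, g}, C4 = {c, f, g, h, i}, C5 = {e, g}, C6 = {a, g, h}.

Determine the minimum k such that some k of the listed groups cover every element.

Take {C1, C2, C4}. Their union is {a, b, c, d, e, f, g, h, i}, which is all 9 elements.
Only C2 contains b, so C2 is forced; the remaining 4 elements need at least 2 more groups (each remaining group adds at most 3) — so at least 3 groups are needed, and 3 is optimal.

3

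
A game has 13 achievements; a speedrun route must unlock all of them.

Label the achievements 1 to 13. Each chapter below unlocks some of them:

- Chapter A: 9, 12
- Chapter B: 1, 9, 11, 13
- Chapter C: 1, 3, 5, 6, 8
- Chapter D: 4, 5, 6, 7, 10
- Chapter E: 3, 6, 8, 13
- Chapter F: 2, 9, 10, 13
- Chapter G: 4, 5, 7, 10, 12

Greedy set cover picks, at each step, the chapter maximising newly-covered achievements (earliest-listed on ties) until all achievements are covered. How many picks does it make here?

Greedy: pick C (covers 5 new) → pick F (covers 4 new) → pick G (covers 3 new) → pick B (covers 1 new). Total picks: 4.

4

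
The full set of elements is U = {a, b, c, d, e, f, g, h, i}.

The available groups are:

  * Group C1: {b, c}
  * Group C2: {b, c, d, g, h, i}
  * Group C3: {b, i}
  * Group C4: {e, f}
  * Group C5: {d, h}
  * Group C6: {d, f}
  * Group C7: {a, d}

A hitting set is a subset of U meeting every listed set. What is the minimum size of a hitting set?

T = {b, d, e} meets every group (each contains at least one member of T), and |T| = 3.
The groups C3, C4, C7 are pairwise disjoint, so any hitting set needs a separate element for each — at least 3. Hence 3 is optimal.

3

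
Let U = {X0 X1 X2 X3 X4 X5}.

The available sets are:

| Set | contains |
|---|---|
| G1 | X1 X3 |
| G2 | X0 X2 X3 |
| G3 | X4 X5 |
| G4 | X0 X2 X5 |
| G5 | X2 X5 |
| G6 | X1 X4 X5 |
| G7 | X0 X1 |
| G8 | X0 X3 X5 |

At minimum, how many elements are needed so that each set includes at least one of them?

3

The 3 elements {X0, X3, X5} hit every set.
No choice of 2 elements meets every set, so 3 is the minimum.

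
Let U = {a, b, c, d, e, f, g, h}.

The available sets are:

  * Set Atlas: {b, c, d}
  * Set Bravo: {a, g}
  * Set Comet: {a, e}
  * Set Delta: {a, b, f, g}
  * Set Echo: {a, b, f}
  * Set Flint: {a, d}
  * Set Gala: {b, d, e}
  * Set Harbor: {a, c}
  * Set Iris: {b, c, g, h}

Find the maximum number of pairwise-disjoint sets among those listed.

Bravo, Gala are pairwise disjoint (Bravo={a,g}; Gala={b,d,e}).
Every remaining set overlaps one of these, and no 3 of the listed sets are pairwise disjoint, so 2 is the maximum.

2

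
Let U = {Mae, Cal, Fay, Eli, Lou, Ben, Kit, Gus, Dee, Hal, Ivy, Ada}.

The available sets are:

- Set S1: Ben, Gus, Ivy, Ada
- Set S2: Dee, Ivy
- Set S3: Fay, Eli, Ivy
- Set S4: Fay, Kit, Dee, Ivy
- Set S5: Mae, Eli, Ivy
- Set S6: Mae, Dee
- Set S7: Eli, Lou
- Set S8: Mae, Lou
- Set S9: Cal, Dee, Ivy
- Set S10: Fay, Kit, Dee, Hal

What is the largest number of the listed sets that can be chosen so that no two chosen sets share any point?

S1, S6, S7 are pairwise disjoint (S1={Ben,Gus,Ivy,Ada}; S6={Mae,Dee}; S7={Eli,Lou}).
Every remaining set overlaps one of these, and no 4 of the listed sets are pairwise disjoint, so 3 is the maximum.

3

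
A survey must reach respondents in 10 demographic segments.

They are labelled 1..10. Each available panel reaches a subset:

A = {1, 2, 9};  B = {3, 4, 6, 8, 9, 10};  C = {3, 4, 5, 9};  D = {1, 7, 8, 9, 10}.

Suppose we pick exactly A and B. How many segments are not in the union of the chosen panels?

Union of A, B = {1, 2, 3, 4, 6, 8, 9, 10}.
Not covered: 5, 7 — 2 segments.

2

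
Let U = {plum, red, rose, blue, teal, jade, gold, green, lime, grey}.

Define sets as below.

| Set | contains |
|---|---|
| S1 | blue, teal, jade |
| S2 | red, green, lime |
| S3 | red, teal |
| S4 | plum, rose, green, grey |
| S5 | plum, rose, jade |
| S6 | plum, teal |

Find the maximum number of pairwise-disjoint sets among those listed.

S3, S5 are pairwise disjoint (S3={red,teal}; S5={plum,rose,jade}).
Every remaining set overlaps one of these, and no 3 of the listed sets are pairwise disjoint, so 2 is the maximum.

2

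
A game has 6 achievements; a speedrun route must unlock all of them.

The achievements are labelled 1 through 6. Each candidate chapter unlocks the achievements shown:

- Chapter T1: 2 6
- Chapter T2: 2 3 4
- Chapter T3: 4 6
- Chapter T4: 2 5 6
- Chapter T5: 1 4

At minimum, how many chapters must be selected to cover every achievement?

3

T2 and T4 and T5 together: T2 ∪ T4 ∪ T5 = {1, 2, 3, 4, 5, 6} — every achievement is covered.
Only T5 contains 1, so T5 is forced; the remaining 4 achievements need at least 2 more chapters (each remaining chapter adds at most 3) — so at least 3 chapters are needed, and 3 is optimal.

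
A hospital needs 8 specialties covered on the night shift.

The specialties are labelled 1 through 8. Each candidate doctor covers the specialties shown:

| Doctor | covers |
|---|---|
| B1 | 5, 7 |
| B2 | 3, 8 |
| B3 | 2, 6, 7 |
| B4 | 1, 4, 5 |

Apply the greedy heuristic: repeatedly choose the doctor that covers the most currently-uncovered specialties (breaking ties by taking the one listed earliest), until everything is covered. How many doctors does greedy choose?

3

Greedy: pick B3 (covers 3 new) → pick B4 (covers 3 new) → pick B2 (covers 2 new). Total picks: 3.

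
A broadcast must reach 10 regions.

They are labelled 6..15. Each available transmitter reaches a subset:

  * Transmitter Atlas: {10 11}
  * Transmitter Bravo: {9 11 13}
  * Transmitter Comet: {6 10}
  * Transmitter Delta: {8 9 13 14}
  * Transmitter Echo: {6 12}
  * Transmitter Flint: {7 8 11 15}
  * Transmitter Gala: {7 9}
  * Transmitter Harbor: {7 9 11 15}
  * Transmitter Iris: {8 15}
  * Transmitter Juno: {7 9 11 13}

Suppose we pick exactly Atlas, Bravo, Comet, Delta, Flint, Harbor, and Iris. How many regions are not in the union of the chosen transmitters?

1

Union of Atlas, Bravo, Comet, Delta, Flint, Harbor, Iris = {6, 7, 8, 9, 10, 11, 13, 14, 15}.
Not covered: 12 — 1 region.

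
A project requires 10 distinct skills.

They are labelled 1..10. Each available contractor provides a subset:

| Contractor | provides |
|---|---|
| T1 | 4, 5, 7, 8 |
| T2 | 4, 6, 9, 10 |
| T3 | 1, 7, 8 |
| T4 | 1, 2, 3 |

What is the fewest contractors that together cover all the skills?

T1 and T2 and T4 together: T1 ∪ T2 ∪ T4 = {1, 2, 3, 4, 5, 6, 7, 8, 9, 10} — every skill is covered.
Each contractor has at most 4 skills, and 2·4 = 8 < 10 — so at least 3 contractors are needed, and 3 is optimal.

3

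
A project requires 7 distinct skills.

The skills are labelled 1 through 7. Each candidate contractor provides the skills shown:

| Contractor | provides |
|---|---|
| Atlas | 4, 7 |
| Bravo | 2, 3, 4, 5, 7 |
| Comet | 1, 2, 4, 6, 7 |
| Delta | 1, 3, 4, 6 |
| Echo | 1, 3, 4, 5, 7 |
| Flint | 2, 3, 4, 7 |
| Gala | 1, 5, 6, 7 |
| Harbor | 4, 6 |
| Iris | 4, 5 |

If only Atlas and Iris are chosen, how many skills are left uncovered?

Union of Atlas, Iris = {4, 5, 7}.
Not covered: 1, 2, 3, 6 — 4 skills.

4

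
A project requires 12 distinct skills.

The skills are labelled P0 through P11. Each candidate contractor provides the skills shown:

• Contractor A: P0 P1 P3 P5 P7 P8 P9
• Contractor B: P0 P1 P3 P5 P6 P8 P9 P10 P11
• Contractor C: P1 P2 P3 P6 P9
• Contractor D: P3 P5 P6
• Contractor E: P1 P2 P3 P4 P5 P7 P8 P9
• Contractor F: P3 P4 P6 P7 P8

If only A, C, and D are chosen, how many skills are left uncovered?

Union of A, C, D = {P0, P1, P2, P3, P5, P6, P7, P8, P9}.
Not covered: P4, P10, P11 — 3 skills.

3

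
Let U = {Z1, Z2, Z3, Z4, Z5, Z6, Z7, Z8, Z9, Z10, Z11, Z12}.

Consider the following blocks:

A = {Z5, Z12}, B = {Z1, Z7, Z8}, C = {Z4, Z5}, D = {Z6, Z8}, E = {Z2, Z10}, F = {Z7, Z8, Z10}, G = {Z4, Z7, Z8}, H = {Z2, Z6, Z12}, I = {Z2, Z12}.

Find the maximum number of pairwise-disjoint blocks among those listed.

C, D, I are pairwise disjoint (C={Z4,Z5}; D={Z6,Z8}; I={Z2,Z12}).
Every remaining block overlaps one of these, and no 4 of the listed blocks are pairwise disjoint, so 3 is the maximum.

3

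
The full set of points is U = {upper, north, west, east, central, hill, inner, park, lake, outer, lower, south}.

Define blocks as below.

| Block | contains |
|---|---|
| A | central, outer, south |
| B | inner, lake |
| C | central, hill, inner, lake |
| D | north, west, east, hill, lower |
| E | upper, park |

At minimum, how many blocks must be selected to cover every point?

4

A and B and D and E together: A ∪ B ∪ D ∪ E = {upper, north, west, east, central, hill, inner, park, lake, outer, lower, south} — every point is covered.
Only D contains north, so D is forced; the remaining 7 points need at least 3 more blocks (each remaining block adds at most 3) — so at least 4 blocks are needed, and 4 is optimal.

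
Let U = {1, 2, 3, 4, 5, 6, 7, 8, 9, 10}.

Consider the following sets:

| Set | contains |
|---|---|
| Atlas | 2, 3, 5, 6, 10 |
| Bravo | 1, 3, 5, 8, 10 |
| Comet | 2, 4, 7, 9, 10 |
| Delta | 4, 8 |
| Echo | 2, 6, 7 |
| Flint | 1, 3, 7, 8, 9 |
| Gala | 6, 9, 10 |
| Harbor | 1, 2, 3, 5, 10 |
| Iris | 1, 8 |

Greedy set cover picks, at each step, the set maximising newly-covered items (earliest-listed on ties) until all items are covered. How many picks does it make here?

3

Greedy: pick Atlas (covers 5 new) → pick Flint (covers 4 new) → pick Comet (covers 1 new). Total picks: 3.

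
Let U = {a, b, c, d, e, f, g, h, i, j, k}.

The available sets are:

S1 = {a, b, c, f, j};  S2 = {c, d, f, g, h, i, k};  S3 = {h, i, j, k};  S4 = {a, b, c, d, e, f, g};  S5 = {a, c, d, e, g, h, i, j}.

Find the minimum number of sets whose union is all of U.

2

S3 and S4 cover everything between them: the union {a, b, c, d, e, f, g, h, i, j, k} is all of U.
No single set has all 11 elements (the largest, S5, has 8), so 2 is optimal.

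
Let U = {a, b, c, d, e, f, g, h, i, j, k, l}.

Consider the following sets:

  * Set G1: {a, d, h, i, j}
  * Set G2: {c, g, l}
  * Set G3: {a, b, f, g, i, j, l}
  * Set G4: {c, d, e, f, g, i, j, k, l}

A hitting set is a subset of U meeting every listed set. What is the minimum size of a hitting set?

T = {g, i} meets every set (each contains at least one member of T), and |T| = 2.
The sets G1, G2 are pairwise disjoint, so any hitting set needs a separate point for each — at least 2. Hence 2 is optimal.

2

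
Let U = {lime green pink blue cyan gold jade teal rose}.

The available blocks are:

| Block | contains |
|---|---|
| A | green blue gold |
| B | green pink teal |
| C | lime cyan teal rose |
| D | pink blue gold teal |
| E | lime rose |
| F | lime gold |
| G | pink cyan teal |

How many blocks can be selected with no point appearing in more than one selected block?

3

A, E, G are pairwise disjoint (A={green,blue,gold}; E={lime,rose}; G={pink,cyan,teal}).
Every remaining block overlaps one of these, and no 4 of the listed blocks are pairwise disjoint, so 3 is the maximum.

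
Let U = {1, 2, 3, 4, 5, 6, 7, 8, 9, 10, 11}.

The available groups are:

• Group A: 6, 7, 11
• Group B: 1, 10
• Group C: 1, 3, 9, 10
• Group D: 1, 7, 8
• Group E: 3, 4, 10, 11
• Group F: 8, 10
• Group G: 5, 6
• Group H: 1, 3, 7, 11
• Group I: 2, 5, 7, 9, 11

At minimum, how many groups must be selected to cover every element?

A, D, E, and I cover everything between them: the union {1, 2, 3, 4, 5, 6, 7, 8, 9, 10, 11} is all of U.
No 3 of the 9 groups cover everything (all 84 combinations miss at least one element), so 4 is optimal.

4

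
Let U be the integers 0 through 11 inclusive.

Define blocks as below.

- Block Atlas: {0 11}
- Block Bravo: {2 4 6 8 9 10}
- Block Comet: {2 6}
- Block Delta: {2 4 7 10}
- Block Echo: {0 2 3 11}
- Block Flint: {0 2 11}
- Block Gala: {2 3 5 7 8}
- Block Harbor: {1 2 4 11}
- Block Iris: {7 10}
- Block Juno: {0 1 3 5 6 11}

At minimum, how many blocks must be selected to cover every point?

3

Take {Bravo, Iris, Juno}. Their union is {0, 1, 2, 3, 4, 5, 6, 7, 8, 9, 10, 11}, which is all 12 points.
Only Bravo contains 9, so Bravo is forced; the remaining 6 points need at least 2 more blocks (each remaining block adds at most 5) — so at least 3 blocks are needed, and 3 is optimal.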